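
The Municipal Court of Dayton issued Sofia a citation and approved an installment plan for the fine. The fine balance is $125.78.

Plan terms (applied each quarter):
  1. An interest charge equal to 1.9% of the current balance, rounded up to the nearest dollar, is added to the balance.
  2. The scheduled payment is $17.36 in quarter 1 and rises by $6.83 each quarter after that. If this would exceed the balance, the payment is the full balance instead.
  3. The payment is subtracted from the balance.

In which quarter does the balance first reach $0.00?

5

Quarter 1: $125.78 +$3.00 interest = $128.78; pay $17.36 → $111.42
Quarter 2: $111.42 +$3.00 interest = $114.42; pay $24.19 → $90.23
Quarter 3: $90.23 +$2.00 interest = $92.23; pay $31.02 → $61.21
Quarter 4: $61.21 +$2.00 interest = $63.21; pay $37.85 → $25.36
Quarter 5: $25.36 +$1.00 interest = $26.36; pay $26.36 → $0.00
Balance reaches $0.00 in quarter 5.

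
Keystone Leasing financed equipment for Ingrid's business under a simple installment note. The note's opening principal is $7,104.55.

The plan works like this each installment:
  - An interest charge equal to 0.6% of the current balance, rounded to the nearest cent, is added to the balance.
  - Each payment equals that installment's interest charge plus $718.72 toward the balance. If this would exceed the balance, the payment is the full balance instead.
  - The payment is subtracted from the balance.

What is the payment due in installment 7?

Installment 1: $7,104.55 +$42.63 interest = $7,147.18; pay $761.35 → $6,385.83
Installment 2: $6,385.83 +$38.31 interest = $6,424.14; pay $757.03 → $5,667.11
Installment 3: $5,667.11 +$34.00 interest = $5,701.11; pay $752.72 → $4,948.39
Installment 4: $4,948.39 +$29.69 interest = $4,978.08; pay $748.41 → $4,229.67
Installment 5: $4,229.67 +$25.38 interest = $4,255.05; pay $744.10 → $3,510.95
Installment 6: $3,510.95 +$21.07 interest = $3,532.02; pay $739.79 → $2,792.23
Installment 7: $2,792.23 +$16.75 interest = $2,808.98; pay $735.47 → $2,073.51

$735.47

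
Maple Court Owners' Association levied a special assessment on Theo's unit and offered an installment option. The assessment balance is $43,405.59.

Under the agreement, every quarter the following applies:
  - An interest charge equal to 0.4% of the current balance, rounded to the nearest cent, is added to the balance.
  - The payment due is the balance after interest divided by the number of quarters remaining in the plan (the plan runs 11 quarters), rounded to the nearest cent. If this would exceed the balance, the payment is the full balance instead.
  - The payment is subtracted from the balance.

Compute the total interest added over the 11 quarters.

Quarter 1: opening $43,405.59; interest $173.62 → $43,579.21; payment $3,961.75; balance $39,617.46
Quarter 2: opening $39,617.46; interest $158.47 → $39,775.93; payment $3,977.59; balance $35,798.34
Quarter 3: opening $35,798.34; interest $143.19 → $35,941.53; payment $3,993.50; balance $31,948.03
Quarter 4: opening $31,948.03; interest $127.79 → $32,075.82; payment $4,009.48; balance $28,066.34
Quarter 5: opening $28,066.34; interest $112.27 → $28,178.61; payment $4,025.52; balance $24,153.09
Quarter 6: opening $24,153.09; interest $96.61 → $24,249.70; payment $4,041.62; balance $20,208.08
Quarter 7: opening $20,208.08; interest $80.83 → $20,288.91; payment $4,057.78; balance $16,231.13
Quarter 8: opening $16,231.13; interest $64.92 → $16,296.05; payment $4,074.01; balance $12,222.04
Quarter 9: opening $12,222.04; interest $48.89 → $12,270.93; payment $4,090.31; balance $8,180.62
Quarter 10: opening $8,180.62; interest $32.72 → $8,213.34; payment $4,106.67; balance $4,106.67
Quarter 11: opening $4,106.67; interest $16.43 → $4,123.10; payment $4,123.10; balance $0.00
Total interest: $173.62 + $158.47 + $143.19 + $127.79 + $112.27 + $96.61 + $80.83 + $64.92 + $48.89 + $32.72 + $16.43 = $1,055.74

$1,055.74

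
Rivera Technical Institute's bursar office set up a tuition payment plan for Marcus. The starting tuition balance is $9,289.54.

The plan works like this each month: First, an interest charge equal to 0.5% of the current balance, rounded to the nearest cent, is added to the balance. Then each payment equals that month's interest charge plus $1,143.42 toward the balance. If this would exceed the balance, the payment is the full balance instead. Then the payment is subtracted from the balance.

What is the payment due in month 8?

Month 1: $9,289.54 +$46.45 interest = $9,335.99; pay $1,189.87 → $8,146.12
Month 2: $8,146.12 +$40.73 interest = $8,186.85; pay $1,184.15 → $7,002.70
Month 3: $7,002.70 +$35.01 interest = $7,037.71; pay $1,178.43 → $5,859.28
Month 4: $5,859.28 +$29.30 interest = $5,888.58; pay $1,172.72 → $4,715.86
Month 5: $4,715.86 +$23.58 interest = $4,739.44; pay $1,167.00 → $3,572.44
Month 6: $3,572.44 +$17.86 interest = $3,590.30; pay $1,161.28 → $2,429.02
Month 7: $2,429.02 +$12.15 interest = $2,441.17; pay $1,155.57 → $1,285.60
Month 8: $1,285.60 +$6.43 interest = $1,292.03; pay $1,149.85 → $142.18

$1,149.85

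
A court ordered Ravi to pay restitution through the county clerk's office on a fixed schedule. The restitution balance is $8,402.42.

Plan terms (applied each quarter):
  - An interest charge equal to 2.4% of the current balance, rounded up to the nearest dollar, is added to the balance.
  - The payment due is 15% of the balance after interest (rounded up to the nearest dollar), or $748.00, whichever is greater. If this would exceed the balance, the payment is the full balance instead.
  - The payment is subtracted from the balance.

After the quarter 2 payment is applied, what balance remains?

Quarter 1: $8,402.42 +$202.00 interest = $8,604.42; pay $1,291.00 → $7,313.42
Quarter 2: $7,313.42 +$176.00 interest = $7,489.42; pay $1,124.00 → $6,365.42

$6,365.42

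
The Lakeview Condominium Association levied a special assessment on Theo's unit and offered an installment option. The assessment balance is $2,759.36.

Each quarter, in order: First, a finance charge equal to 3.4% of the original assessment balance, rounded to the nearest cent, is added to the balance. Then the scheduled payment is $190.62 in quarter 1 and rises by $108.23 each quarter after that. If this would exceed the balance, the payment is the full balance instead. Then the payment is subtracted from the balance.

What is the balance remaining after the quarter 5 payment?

$1,193.06

Quarter 1: $2,759.36 +$93.82 interest = $2,853.18; pay $190.62 → $2,662.56
Quarter 2: $2,662.56 +$93.82 interest = $2,756.38; pay $298.85 → $2,457.53
Quarter 3: $2,457.53 +$93.82 interest = $2,551.35; pay $407.08 → $2,144.27
Quarter 4: $2,144.27 +$93.82 interest = $2,238.09; pay $515.31 → $1,722.78
Quarter 5: $1,722.78 +$93.82 interest = $1,816.60; pay $623.54 → $1,193.06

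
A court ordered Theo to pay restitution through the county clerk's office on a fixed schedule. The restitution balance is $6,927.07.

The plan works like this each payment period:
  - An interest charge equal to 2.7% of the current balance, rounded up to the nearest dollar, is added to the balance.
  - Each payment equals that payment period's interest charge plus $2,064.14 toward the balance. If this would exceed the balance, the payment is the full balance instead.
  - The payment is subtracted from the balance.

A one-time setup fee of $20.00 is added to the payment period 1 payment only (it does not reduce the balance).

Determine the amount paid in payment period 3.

$2,140.14

Payment period 1: $6,927.07 +$188.00 interest = $7,115.07; pay $2,252.14 (+ $20.00 fee) → $4,862.93
Payment period 2: $4,862.93 +$132.00 interest = $4,994.93; pay $2,196.14 → $2,798.79
Payment period 3: $2,798.79 +$76.00 interest = $2,874.79; pay $2,140.14 → $734.65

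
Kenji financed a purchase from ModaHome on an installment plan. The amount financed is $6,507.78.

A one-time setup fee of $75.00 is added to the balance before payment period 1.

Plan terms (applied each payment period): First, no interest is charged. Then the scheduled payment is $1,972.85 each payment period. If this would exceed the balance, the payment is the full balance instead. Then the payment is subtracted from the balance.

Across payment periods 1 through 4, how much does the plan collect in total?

$6,582.78

Payment period 1: $6,582.78 − $1,972.85 → $4,609.93
Payment period 2: $4,609.93 − $1,972.85 → $2,637.08
Payment period 3: $2,637.08 − $1,972.85 → $664.23
Payment period 4: $664.23 − $664.23 → $0.00
Total paid: $6,582.78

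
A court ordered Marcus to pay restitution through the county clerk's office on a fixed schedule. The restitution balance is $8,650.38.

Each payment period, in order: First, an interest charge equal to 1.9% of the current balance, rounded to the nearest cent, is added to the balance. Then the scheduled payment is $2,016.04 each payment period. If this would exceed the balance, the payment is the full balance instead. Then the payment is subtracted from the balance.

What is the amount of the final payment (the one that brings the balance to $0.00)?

$1,049.44

Payment period 1: opening $8,650.38; interest $164.36 → $8,814.74; payment $2,016.04; balance $6,798.70
Payment period 2: opening $6,798.70; interest $129.18 → $6,927.88; payment $2,016.04; balance $4,911.84
Payment period 3: opening $4,911.84; interest $93.32 → $5,005.16; payment $2,016.04; balance $2,989.12
Payment period 4: opening $2,989.12; interest $56.79 → $3,045.91; payment $2,016.04; balance $1,029.87
Payment period 5: opening $1,029.87; interest $19.57 → $1,049.44; payment $1,049.44; balance $0.00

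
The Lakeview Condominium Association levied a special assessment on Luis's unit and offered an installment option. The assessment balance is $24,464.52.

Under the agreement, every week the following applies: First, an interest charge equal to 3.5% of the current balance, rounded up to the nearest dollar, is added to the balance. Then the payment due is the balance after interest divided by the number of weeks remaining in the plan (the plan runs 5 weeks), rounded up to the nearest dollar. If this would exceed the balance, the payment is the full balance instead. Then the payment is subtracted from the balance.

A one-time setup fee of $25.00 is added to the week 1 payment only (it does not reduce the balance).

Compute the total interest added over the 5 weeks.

Week 1: opening $24,464.52; interest $857.00 → $25,321.52; payment $5,065.00 (+ $25.00 fee); balance $20,256.52
Week 2: opening $20,256.52; interest $709.00 → $20,965.52; payment $5,242.00; balance $15,723.52
Week 3: opening $15,723.52; interest $551.00 → $16,274.52; payment $5,425.00; balance $10,849.52
Week 4: opening $10,849.52; interest $380.00 → $11,229.52; payment $5,615.00; balance $5,614.52
Week 5: opening $5,614.52; interest $197.00 → $5,811.52; payment $5,811.52; balance $0.00
Total interest: $857.00 + $709.00 + $551.00 + $380.00 + $197.00 = $2,694.00

$2,694.00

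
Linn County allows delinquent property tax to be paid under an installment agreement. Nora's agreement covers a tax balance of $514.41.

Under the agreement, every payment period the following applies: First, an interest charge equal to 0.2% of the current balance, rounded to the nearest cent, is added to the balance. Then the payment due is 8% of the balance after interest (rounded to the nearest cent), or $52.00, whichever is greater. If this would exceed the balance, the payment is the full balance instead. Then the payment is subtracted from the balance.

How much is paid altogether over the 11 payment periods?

$520.08

# | Opening | Interest | Payment | End bal
1 | $514.41 | $1.03 | $52.00 | $463.44
2 | $463.44 | $0.93 | $52.00 | $412.37
3 | $412.37 | $0.82 | $52.00 | $361.19
4 | $361.19 | $0.72 | $52.00 | $309.91
5 | $309.91 | $0.62 | $52.00 | $258.53
6 | $258.53 | $0.52 | $52.00 | $207.05
7 | $207.05 | $0.41 | $52.00 | $155.46
8 | $155.46 | $0.31 | $52.00 | $103.77
9 | $103.77 | $0.21 | $52.00 | $51.98
10 | $51.98 | $0.10 | $52.00 | $0.08
11 | $0.08 | $0.00 | $0.08 | $0.00
Total paid: $520.08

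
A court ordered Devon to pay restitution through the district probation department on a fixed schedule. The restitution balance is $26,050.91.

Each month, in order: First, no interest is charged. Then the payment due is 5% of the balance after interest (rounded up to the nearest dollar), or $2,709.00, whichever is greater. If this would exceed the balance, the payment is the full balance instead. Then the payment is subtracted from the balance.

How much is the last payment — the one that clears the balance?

$1,669.91

Month 1: opening $26,050.91; payment $2,709.00; balance $23,341.91
Month 2: opening $23,341.91; payment $2,709.00; balance $20,632.91
Month 3: opening $20,632.91; payment $2,709.00; balance $17,923.91
Month 4: opening $17,923.91; payment $2,709.00; balance $15,214.91
Month 5: opening $15,214.91; payment $2,709.00; balance $12,505.91
Month 6: opening $12,505.91; payment $2,709.00; balance $9,796.91
Month 7: opening $9,796.91; payment $2,709.00; balance $7,087.91
Month 8: opening $7,087.91; payment $2,709.00; balance $4,378.91
Month 9: opening $4,378.91; payment $2,709.00; balance $1,669.91
Month 10: opening $1,669.91; payment $1,669.91; balance $0.00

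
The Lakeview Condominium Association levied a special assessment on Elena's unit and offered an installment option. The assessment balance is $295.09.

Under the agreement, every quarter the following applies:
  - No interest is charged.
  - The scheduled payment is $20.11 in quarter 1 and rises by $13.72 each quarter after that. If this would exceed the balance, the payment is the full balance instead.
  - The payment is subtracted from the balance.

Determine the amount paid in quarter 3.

# | Opening | Payment | End bal
1 | $295.09 | $20.11 | $274.98
2 | $274.98 | $33.83 | $241.15
3 | $241.15 | $47.55 | $193.60

$47.55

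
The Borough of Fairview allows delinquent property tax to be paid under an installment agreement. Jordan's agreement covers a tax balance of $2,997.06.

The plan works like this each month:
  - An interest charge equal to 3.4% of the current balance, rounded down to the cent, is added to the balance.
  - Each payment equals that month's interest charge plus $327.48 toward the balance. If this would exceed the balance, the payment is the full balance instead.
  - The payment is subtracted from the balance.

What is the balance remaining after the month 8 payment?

Month 1: opening $2,997.06; interest $101.90 → $3,098.96; payment $429.38; balance $2,669.58
Month 2: opening $2,669.58; interest $90.76 → $2,760.34; payment $418.24; balance $2,342.10
Month 3: opening $2,342.10; interest $79.63 → $2,421.73; payment $407.11; balance $2,014.62
Month 4: opening $2,014.62; interest $68.49 → $2,083.11; payment $395.97; balance $1,687.14
Month 5: opening $1,687.14; interest $57.36 → $1,744.50; payment $384.84; balance $1,359.66
Month 6: opening $1,359.66; interest $46.22 → $1,405.88; payment $373.70; balance $1,032.18
Month 7: opening $1,032.18; interest $35.09 → $1,067.27; payment $362.57; balance $704.70
Month 8: opening $704.70; interest $23.95 → $728.65; payment $351.43; balance $377.22

$377.22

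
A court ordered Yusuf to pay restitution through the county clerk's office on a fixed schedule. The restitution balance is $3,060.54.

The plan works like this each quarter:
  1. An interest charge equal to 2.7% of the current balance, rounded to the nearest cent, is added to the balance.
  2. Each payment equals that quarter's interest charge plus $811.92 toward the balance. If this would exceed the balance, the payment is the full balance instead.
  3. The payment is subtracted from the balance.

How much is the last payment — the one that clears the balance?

Quarter 1: opening $3,060.54; interest $82.63 → $3,143.17; payment $894.55; balance $2,248.62
Quarter 2: opening $2,248.62; interest $60.71 → $2,309.33; payment $872.63; balance $1,436.70
Quarter 3: opening $1,436.70; interest $38.79 → $1,475.49; payment $850.71; balance $624.78
Quarter 4: opening $624.78; interest $16.87 → $641.65; payment $641.65; balance $0.00

$641.65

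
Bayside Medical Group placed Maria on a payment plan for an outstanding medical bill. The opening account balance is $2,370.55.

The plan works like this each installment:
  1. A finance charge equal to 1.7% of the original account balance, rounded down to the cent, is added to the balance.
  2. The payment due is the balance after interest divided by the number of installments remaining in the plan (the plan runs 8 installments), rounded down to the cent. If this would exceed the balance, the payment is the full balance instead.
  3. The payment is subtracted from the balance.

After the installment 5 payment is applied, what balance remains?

$995.88

Installment 1: opening $2,370.55; interest $40.29 → $2,410.84; payment $301.35; balance $2,109.49
Installment 2: opening $2,109.49; interest $40.29 → $2,149.78; payment $307.11; balance $1,842.67
Installment 3: opening $1,842.67; interest $40.29 → $1,882.96; payment $313.82; balance $1,569.14
Installment 4: opening $1,569.14; interest $40.29 → $1,609.43; payment $321.88; balance $1,287.55
Installment 5: opening $1,287.55; interest $40.29 → $1,327.84; payment $331.96; balance $995.88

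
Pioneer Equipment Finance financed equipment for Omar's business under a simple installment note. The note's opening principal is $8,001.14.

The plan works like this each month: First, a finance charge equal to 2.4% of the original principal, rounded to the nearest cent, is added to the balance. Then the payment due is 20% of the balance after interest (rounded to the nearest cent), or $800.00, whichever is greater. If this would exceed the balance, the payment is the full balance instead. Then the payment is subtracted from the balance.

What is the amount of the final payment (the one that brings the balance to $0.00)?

Month 1: opening $8,001.14; interest $192.03 → $8,193.17; payment $1,638.63; balance $6,554.54
Month 2: opening $6,554.54; interest $192.03 → $6,746.57; payment $1,349.31; balance $5,397.26
Month 3: opening $5,397.26; interest $192.03 → $5,589.29; payment $1,117.86; balance $4,471.43
Month 4: opening $4,471.43; interest $192.03 → $4,663.46; payment $932.69; balance $3,730.77
Month 5: opening $3,730.77; interest $192.03 → $3,922.80; payment $800.00; balance $3,122.80
Month 6: opening $3,122.80; interest $192.03 → $3,314.83; payment $800.00; balance $2,514.83
Month 7: opening $2,514.83; interest $192.03 → $2,706.86; payment $800.00; balance $1,906.86
Month 8: opening $1,906.86; interest $192.03 → $2,098.89; payment $800.00; balance $1,298.89
Month 9: opening $1,298.89; interest $192.03 → $1,490.92; payment $800.00; balance $690.92
Month 10: opening $690.92; interest $192.03 → $882.95; payment $800.00; balance $82.95
Month 11: opening $82.95; interest $192.03 → $274.98; payment $274.98; balance $0.00

$274.98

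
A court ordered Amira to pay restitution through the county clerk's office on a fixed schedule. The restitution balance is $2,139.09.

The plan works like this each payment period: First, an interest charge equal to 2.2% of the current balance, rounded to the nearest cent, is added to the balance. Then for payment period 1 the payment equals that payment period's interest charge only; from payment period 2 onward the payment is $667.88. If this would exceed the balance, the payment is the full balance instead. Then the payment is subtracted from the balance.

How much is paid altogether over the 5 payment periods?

# | Opening | Interest | Payment | End bal
1 | $2,139.09 | $47.06 | $47.06 | $2,139.09
2 | $2,139.09 | $47.06 | $667.88 | $1,518.27
3 | $1,518.27 | $33.40 | $667.88 | $883.79
4 | $883.79 | $19.44 | $667.88 | $235.35
5 | $235.35 | $5.18 | $240.53 | $0.00
Total paid: $2,291.23

$2,291.23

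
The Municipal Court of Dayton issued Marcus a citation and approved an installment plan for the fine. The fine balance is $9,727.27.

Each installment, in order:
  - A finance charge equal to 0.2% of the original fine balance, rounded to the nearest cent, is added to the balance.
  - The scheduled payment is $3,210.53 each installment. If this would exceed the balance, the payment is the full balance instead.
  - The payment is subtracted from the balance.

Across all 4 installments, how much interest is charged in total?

Installment 1: $9,727.27 +$19.45 interest = $9,746.72; pay $3,210.53 → $6,536.19
Installment 2: $6,536.19 +$19.45 interest = $6,555.64; pay $3,210.53 → $3,345.11
Installment 3: $3,345.11 +$19.45 interest = $3,364.56; pay $3,210.53 → $154.03
Installment 4: $154.03 +$19.45 interest = $173.48; pay $173.48 → $0.00
Total interest: $19.45 + $19.45 + $19.45 + $19.45 = $77.80

$77.80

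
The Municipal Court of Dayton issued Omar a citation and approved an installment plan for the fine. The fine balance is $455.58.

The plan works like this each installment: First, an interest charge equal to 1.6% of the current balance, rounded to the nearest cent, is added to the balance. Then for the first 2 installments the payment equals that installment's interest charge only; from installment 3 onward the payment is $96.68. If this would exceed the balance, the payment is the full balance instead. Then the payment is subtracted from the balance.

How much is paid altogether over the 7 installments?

$492.08

# | Opening | Interest | Payment | End bal
1 | $455.58 | $7.29 | $7.29 | $455.58
2 | $455.58 | $7.29 | $7.29 | $455.58
3 | $455.58 | $7.29 | $96.68 | $366.19
4 | $366.19 | $5.86 | $96.68 | $275.37
5 | $275.37 | $4.41 | $96.68 | $183.10
6 | $183.10 | $2.93 | $96.68 | $89.35
7 | $89.35 | $1.43 | $90.78 | $0.00
Total paid: $492.08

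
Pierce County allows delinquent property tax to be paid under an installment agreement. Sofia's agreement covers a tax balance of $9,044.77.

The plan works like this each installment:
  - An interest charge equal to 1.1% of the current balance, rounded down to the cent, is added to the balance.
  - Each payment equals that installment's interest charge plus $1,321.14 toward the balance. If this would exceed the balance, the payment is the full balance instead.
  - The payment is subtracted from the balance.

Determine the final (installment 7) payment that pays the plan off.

$1,130.22

Installment 1: opening $9,044.77; interest $99.49 → $9,144.26; payment $1,420.63; balance $7,723.63
Installment 2: opening $7,723.63; interest $84.95 → $7,808.58; payment $1,406.09; balance $6,402.49
Installment 3: opening $6,402.49; interest $70.42 → $6,472.91; payment $1,391.56; balance $5,081.35
Installment 4: opening $5,081.35; interest $55.89 → $5,137.24; payment $1,377.03; balance $3,760.21
Installment 5: opening $3,760.21; interest $41.36 → $3,801.57; payment $1,362.50; balance $2,439.07
Installment 6: opening $2,439.07; interest $26.82 → $2,465.89; payment $1,347.96; balance $1,117.93
Installment 7: opening $1,117.93; interest $12.29 → $1,130.22; payment $1,130.22; balance $0.00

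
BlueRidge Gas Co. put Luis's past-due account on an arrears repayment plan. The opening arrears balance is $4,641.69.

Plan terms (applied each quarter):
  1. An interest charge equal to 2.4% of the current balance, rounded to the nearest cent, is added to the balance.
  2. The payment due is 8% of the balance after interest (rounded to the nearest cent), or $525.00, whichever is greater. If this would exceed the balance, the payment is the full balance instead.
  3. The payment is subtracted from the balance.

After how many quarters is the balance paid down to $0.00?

Quarter 1: $4,641.69 +$111.40 interest = $4,753.09; pay $525.00 → $4,228.09
Quarter 2: $4,228.09 +$101.47 interest = $4,329.56; pay $525.00 → $3,804.56
Quarter 3: $3,804.56 +$91.31 interest = $3,895.87; pay $525.00 → $3,370.87
Quarter 4: $3,370.87 +$80.90 interest = $3,451.77; pay $525.00 → $2,926.77
Quarter 5: $2,926.77 +$70.24 interest = $2,997.01; pay $525.00 → $2,472.01
Quarter 6: $2,472.01 +$59.33 interest = $2,531.34; pay $525.00 → $2,006.34
Quarter 7: $2,006.34 +$48.15 interest = $2,054.49; pay $525.00 → $1,529.49
Quarter 8: $1,529.49 +$36.71 interest = $1,566.20; pay $525.00 → $1,041.20
Quarter 9: $1,041.20 +$24.99 interest = $1,066.19; pay $525.00 → $541.19
Quarter 10: $541.19 +$12.99 interest = $554.18; pay $525.00 → $29.18
Quarter 11: $29.18 +$0.70 interest = $29.88; pay $29.88 → $0.00
Balance reaches $0.00 in quarter 11.

11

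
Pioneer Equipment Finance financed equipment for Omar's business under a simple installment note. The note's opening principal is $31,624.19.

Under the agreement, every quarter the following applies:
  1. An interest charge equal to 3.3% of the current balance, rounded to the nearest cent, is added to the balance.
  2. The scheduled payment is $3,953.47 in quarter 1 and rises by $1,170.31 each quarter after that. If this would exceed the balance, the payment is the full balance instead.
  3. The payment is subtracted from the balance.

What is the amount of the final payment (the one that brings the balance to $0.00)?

# | Opening | Interest | Payment | End bal
1 | $31,624.19 | $1,043.60 | $3,953.47 | $28,714.32
2 | $28,714.32 | $947.57 | $5,123.78 | $24,538.11
3 | $24,538.11 | $809.76 | $6,294.09 | $19,053.78
4 | $19,053.78 | $628.77 | $7,464.40 | $12,218.15
5 | $12,218.15 | $403.20 | $8,634.71 | $3,986.64
6 | $3,986.64 | $131.56 | $4,118.20 | $0.00

$4,118.20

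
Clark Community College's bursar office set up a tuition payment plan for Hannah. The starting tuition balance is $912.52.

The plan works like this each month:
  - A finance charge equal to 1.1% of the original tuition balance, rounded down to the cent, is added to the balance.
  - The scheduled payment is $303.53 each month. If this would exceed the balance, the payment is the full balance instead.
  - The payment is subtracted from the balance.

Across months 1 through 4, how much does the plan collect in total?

# | Opening | Interest | Payment | End bal
1 | $912.52 | $10.03 | $303.53 | $619.02
2 | $619.02 | $10.03 | $303.53 | $325.52
3 | $325.52 | $10.03 | $303.53 | $32.02
4 | $32.02 | $10.03 | $42.05 | $0.00
Total paid: $952.64

$952.64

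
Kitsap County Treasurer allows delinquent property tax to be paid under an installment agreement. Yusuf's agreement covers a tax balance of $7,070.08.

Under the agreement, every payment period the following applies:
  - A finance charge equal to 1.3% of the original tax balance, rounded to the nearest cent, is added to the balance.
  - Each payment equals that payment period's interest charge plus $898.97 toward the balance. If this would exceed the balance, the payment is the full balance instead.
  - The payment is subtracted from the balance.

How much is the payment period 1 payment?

$990.88

Payment period 1: $7,070.08 +$91.91 interest = $7,161.99; pay $990.88 → $6,171.11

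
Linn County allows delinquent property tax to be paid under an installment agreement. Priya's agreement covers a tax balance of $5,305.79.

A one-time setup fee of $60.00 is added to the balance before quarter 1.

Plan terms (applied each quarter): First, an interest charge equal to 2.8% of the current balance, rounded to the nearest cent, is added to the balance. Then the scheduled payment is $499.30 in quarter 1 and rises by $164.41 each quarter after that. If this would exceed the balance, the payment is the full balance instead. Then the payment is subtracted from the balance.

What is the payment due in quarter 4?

$992.53

Quarter 1: $5,365.79 +$150.24 interest = $5,516.03; pay $499.30 → $5,016.73
Quarter 2: $5,016.73 +$140.47 interest = $5,157.20; pay $663.71 → $4,493.49
Quarter 3: $4,493.49 +$125.82 interest = $4,619.31; pay $828.12 → $3,791.19
Quarter 4: $3,791.19 +$106.15 interest = $3,897.34; pay $992.53 → $2,904.81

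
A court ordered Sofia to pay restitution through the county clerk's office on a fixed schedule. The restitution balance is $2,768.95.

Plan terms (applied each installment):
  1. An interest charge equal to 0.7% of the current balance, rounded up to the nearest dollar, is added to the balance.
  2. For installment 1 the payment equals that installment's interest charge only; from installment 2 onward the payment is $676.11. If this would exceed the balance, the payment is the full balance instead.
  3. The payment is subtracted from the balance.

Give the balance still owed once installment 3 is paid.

Installment 1: $2,768.95 +$20.00 interest = $2,788.95; pay $20.00 → $2,768.95
Installment 2: $2,768.95 +$20.00 interest = $2,788.95; pay $676.11 → $2,112.84
Installment 3: $2,112.84 +$15.00 interest = $2,127.84; pay $676.11 → $1,451.73

$1,451.73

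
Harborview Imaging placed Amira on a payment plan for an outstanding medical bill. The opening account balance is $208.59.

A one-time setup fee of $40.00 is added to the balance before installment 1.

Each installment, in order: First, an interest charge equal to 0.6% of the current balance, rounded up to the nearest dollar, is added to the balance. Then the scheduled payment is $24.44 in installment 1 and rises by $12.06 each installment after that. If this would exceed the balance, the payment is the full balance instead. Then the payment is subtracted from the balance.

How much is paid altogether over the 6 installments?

# | Opening | Interest | Payment | End bal
1 | $248.59 | $2.00 | $24.44 | $226.15
2 | $226.15 | $2.00 | $36.50 | $191.65
3 | $191.65 | $2.00 | $48.56 | $145.09
4 | $145.09 | $1.00 | $60.62 | $85.47
5 | $85.47 | $1.00 | $72.68 | $13.79
6 | $13.79 | $1.00 | $14.79 | $0.00
Total paid: $257.59

$257.59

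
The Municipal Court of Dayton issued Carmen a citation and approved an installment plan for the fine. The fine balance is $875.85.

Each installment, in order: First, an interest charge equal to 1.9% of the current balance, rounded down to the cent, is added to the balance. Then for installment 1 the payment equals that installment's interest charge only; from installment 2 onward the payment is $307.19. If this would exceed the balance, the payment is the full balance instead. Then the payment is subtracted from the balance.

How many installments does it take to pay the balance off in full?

4

Installment 1: $875.85 +$16.64 interest = $892.49; pay $16.64 → $875.85
Installment 2: $875.85 +$16.64 interest = $892.49; pay $307.19 → $585.30
Installment 3: $585.30 +$11.12 interest = $596.42; pay $307.19 → $289.23
Installment 4: $289.23 +$5.49 interest = $294.72; pay $294.72 → $0.00
Balance reaches $0.00 in installment 4.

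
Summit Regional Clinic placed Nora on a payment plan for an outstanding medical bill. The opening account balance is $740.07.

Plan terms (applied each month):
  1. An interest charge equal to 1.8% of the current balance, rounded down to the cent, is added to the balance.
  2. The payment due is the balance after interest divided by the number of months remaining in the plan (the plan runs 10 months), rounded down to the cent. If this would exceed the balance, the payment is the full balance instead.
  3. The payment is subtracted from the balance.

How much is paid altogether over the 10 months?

$817.40

Month 1: opening $740.07; interest $13.32 → $753.39; payment $75.33; balance $678.06
Month 2: opening $678.06; interest $12.20 → $690.26; payment $76.69; balance $613.57
Month 3: opening $613.57; interest $11.04 → $624.61; payment $78.07; balance $546.54
Month 4: opening $546.54; interest $9.83 → $556.37; payment $79.48; balance $476.89
Month 5: opening $476.89; interest $8.58 → $485.47; payment $80.91; balance $404.56
Month 6: opening $404.56; interest $7.28 → $411.84; payment $82.36; balance $329.48
Month 7: opening $329.48; interest $5.93 → $335.41; payment $83.85; balance $251.56
Month 8: opening $251.56; interest $4.52 → $256.08; payment $85.36; balance $170.72
Month 9: opening $170.72; interest $3.07 → $173.79; payment $86.89; balance $86.90
Month 10: opening $86.90; interest $1.56 → $88.46; payment $88.46; balance $0.00
Total paid: $817.40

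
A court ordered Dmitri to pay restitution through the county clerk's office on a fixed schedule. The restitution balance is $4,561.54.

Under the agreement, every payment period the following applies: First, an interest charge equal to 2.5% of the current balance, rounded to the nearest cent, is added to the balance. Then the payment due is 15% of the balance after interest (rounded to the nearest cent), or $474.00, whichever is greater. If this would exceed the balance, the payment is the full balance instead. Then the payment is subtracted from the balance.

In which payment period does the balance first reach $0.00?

11

Payment period 1: $4,561.54 +$114.04 interest = $4,675.58; pay $701.34 → $3,974.24
Payment period 2: $3,974.24 +$99.36 interest = $4,073.60; pay $611.04 → $3,462.56
Payment period 3: $3,462.56 +$86.56 interest = $3,549.12; pay $532.37 → $3,016.75
Payment period 4: $3,016.75 +$75.42 interest = $3,092.17; pay $474.00 → $2,618.17
Payment period 5: $2,618.17 +$65.45 interest = $2,683.62; pay $474.00 → $2,209.62
Payment period 6: $2,209.62 +$55.24 interest = $2,264.86; pay $474.00 → $1,790.86
Payment period 7: $1,790.86 +$44.77 interest = $1,835.63; pay $474.00 → $1,361.63
Payment period 8: $1,361.63 +$34.04 interest = $1,395.67; pay $474.00 → $921.67
Payment period 9: $921.67 +$23.04 interest = $944.71; pay $474.00 → $470.71
Payment period 10: $470.71 +$11.77 interest = $482.48; pay $474.00 → $8.48
Payment period 11: $8.48 +$0.21 interest = $8.69; pay $8.69 → $0.00
Balance reaches $0.00 in payment period 11.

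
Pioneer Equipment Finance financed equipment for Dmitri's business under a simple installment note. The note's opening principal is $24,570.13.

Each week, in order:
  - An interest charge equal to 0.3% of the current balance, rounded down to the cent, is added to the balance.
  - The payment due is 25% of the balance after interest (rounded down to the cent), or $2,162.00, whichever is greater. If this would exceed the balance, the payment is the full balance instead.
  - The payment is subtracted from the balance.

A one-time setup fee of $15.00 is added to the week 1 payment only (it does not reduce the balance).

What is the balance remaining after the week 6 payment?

# | Opening | Interest | Payment | Fee | End bal
1 | $24,570.13 | $73.71 | $6,160.96 | $15.00 | $18,482.88
2 | $18,482.88 | $55.44 | $4,634.58 | — | $13,903.74
3 | $13,903.74 | $41.71 | $3,486.36 | — | $10,459.09
4 | $10,459.09 | $31.37 | $2,622.61 | — | $7,867.85
5 | $7,867.85 | $23.60 | $2,162.00 | — | $5,729.45
6 | $5,729.45 | $17.18 | $2,162.00 | — | $3,584.63

$3,584.63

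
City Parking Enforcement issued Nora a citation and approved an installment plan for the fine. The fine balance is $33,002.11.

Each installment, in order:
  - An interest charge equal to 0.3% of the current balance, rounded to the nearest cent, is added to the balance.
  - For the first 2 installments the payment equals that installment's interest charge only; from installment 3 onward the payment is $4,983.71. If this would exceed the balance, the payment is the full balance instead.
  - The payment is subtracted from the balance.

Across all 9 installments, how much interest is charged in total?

Installment 1: $33,002.11 +$99.01 interest = $33,101.12; pay $99.01 → $33,002.11
Installment 2: $33,002.11 +$99.01 interest = $33,101.12; pay $99.01 → $33,002.11
Installment 3: $33,002.11 +$99.01 interest = $33,101.12; pay $4,983.71 → $28,117.41
Installment 4: $28,117.41 +$84.35 interest = $28,201.76; pay $4,983.71 → $23,218.05
Installment 5: $23,218.05 +$69.65 interest = $23,287.70; pay $4,983.71 → $18,303.99
Installment 6: $18,303.99 +$54.91 interest = $18,358.90; pay $4,983.71 → $13,375.19
Installment 7: $13,375.19 +$40.13 interest = $13,415.32; pay $4,983.71 → $8,431.61
Installment 8: $8,431.61 +$25.29 interest = $8,456.90; pay $4,983.71 → $3,473.19
Installment 9: $3,473.19 +$10.42 interest = $3,483.61; pay $3,483.61 → $0.00
Total interest: $99.01 + $99.01 + $99.01 + $84.35 + $69.65 + $54.91 + $40.13 + $25.29 + $10.42 = $581.78

$581.78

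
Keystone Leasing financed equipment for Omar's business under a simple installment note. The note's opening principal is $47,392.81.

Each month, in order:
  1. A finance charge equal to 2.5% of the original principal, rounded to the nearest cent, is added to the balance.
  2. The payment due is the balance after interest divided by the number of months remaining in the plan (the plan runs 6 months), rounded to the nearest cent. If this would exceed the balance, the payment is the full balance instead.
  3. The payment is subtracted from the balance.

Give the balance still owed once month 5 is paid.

$9,616.79

Month 1: opening $47,392.81; interest $1,184.82 → $48,577.63; payment $8,096.27; balance $40,481.36
Month 2: opening $40,481.36; interest $1,184.82 → $41,666.18; payment $8,333.24; balance $33,332.94
Month 3: opening $33,332.94; interest $1,184.82 → $34,517.76; payment $8,629.44; balance $25,888.32
Month 4: opening $25,888.32; interest $1,184.82 → $27,073.14; payment $9,024.38; balance $18,048.76
Month 5: opening $18,048.76; interest $1,184.82 → $19,233.58; payment $9,616.79; balance $9,616.79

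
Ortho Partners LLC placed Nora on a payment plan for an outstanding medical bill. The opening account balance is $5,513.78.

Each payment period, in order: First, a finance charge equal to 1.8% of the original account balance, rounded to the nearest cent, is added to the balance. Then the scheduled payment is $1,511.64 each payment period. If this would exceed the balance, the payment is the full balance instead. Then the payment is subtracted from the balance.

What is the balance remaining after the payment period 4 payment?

$0.00

Payment period 1: $5,513.78 +$99.25 interest = $5,613.03; pay $1,511.64 → $4,101.39
Payment period 2: $4,101.39 +$99.25 interest = $4,200.64; pay $1,511.64 → $2,689.00
Payment period 3: $2,689.00 +$99.25 interest = $2,788.25; pay $1,511.64 → $1,276.61
Payment period 4: $1,276.61 +$99.25 interest = $1,375.86; pay $1,375.86 → $0.00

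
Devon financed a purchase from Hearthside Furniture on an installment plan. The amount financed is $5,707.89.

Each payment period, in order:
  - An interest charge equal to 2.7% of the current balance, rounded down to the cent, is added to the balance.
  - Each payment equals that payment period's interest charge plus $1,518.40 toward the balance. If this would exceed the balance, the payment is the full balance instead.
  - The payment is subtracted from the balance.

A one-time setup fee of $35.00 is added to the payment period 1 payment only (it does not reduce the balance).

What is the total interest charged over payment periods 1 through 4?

$370.45

# | Opening | Interest | Payment | Fee | End bal
1 | $5,707.89 | $154.11 | $1,672.51 | $35.00 | $4,189.49
2 | $4,189.49 | $113.11 | $1,631.51 | — | $2,671.09
3 | $2,671.09 | $72.11 | $1,590.51 | — | $1,152.69
4 | $1,152.69 | $31.12 | $1,183.81 | — | $0.00
Total interest: $154.11 + $113.11 + $72.11 + $31.12 = $370.45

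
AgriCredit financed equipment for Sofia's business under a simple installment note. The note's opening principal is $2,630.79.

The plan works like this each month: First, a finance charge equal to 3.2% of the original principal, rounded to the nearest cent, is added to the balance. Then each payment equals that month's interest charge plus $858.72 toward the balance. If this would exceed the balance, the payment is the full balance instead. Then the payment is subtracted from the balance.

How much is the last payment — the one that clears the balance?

$138.82

Month 1: opening $2,630.79; interest $84.19 → $2,714.98; payment $942.91; balance $1,772.07
Month 2: opening $1,772.07; interest $84.19 → $1,856.26; payment $942.91; balance $913.35
Month 3: opening $913.35; interest $84.19 → $997.54; payment $942.91; balance $54.63
Month 4: opening $54.63; interest $84.19 → $138.82; payment $138.82; balance $0.00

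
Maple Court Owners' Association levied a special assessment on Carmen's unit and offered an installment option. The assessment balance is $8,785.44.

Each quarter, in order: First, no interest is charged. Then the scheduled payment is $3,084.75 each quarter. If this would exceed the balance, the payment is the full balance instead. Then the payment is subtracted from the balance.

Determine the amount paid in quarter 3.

$2,615.94

Quarter 1: opening $8,785.44; payment $3,084.75; balance $5,700.69
Quarter 2: opening $5,700.69; payment $3,084.75; balance $2,615.94
Quarter 3: opening $2,615.94; payment $2,615.94; balance $0.00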